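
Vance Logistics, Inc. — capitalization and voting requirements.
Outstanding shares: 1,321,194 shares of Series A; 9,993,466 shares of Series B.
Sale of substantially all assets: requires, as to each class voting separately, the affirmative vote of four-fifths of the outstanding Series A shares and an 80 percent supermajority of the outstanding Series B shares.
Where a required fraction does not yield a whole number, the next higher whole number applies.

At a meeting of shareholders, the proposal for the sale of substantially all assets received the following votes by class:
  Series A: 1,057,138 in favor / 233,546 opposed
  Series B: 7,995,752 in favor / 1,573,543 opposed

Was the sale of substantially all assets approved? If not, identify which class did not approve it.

Series A: 4/5 of 1321194 = 1056955.20, rounded up to 1056956; 1,056,956 required, 1,057,138 in favor — approved.
Series B: 4/5 of 9993466 = 7994772.80, rounded up to 7994773; 7,994,773 required, 7,995,752 in favor — approved.

Approved — every class gave the required vote.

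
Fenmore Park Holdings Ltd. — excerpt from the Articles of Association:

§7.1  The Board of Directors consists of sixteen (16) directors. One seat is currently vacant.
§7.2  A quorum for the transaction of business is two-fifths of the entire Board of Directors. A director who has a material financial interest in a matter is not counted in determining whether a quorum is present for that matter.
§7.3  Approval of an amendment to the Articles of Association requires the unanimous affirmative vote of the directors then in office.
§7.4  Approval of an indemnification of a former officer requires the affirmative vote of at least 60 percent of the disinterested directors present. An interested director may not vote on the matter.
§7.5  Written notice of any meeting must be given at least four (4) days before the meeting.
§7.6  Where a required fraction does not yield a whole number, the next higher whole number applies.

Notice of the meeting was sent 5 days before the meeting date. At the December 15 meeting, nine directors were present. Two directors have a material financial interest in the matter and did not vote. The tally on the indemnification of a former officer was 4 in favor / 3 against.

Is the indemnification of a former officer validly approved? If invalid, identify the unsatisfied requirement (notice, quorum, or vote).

Notice: 5 days given; 4 required (5 ≥ 4). Satisfied.
Quorum: 9 present, but the 2 interested directors do not count, leaving 7. Quorum is 7. Satisfied.
Vote: the indemnification of a former officer requires three-fifths of the disinterested directors present (9 − 2 = 7). 3/5 of 7 = 4.20, rounded up to 5, so 5 affirmative votes are needed; 4 voted in favor. Not satisfied.

Invalid — vote requirement not satisfied.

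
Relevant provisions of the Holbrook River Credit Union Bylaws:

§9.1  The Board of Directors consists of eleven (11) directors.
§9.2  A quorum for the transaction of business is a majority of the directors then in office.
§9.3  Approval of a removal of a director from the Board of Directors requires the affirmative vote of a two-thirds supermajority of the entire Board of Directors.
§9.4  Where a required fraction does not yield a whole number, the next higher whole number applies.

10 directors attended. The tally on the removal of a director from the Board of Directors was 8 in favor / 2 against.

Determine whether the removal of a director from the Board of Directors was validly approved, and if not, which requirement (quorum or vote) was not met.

Valid — all requirements satisfied.

Quorum: 10 present; quorum is 6. Satisfied.
Vote: the removal of a director from the Board of Directors requires two-thirds of the entire Board of Directors (11). 2/3 of 11 = 7.33, rounded up to 8, so 8 affirmative votes are needed; 8 voted in favor. Satisfied.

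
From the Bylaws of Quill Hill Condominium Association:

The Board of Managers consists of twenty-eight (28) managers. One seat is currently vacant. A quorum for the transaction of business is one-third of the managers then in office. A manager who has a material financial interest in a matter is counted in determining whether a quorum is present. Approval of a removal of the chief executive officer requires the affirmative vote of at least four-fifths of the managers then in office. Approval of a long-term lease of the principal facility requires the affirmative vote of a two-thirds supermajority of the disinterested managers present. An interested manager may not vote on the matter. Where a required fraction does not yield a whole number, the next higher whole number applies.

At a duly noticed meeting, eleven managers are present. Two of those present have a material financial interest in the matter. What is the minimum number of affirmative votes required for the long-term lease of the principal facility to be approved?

6

The long-term lease of the principal facility requires two-thirds of the disinterested managers present (11 − 2 = 9).
2/3 of 9 = 6.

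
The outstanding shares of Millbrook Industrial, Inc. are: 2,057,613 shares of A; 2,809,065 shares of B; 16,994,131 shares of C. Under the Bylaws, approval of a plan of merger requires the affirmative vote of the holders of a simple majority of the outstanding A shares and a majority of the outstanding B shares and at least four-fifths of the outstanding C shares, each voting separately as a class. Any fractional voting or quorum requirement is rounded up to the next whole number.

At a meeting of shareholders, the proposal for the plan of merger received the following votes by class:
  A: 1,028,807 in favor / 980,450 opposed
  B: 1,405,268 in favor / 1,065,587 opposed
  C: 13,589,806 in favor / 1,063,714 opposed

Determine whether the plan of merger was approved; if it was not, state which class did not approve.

A: a majority of 2057613 is 1028807; 1,028,807 required, 1,028,807 in favor — approved.
B: a majority of 2809065 is 1404533; 1,404,533 required, 1,405,268 in favor — approved.
C: 4/5 of 16994131 = 13595304.80, rounded up to 13595305; 13,595,305 required, 13,589,806 in favor — not approved.

Not approved — the C shares did not give the required vote.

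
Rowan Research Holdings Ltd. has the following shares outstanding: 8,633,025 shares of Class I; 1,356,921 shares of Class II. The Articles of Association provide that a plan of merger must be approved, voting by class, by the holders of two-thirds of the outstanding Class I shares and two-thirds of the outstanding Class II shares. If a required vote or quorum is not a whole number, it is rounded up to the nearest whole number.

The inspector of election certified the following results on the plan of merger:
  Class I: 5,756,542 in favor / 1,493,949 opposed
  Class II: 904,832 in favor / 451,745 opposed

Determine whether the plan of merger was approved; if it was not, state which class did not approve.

Approved — every class gave the required vote.

Class I: 2/3 of 8633025 = 5755350; 5,755,350 required, 5,756,542 in favor — approved.
Class II: 2/3 of 1356921 = 904614; 904,614 required, 904,832 in favor — approved.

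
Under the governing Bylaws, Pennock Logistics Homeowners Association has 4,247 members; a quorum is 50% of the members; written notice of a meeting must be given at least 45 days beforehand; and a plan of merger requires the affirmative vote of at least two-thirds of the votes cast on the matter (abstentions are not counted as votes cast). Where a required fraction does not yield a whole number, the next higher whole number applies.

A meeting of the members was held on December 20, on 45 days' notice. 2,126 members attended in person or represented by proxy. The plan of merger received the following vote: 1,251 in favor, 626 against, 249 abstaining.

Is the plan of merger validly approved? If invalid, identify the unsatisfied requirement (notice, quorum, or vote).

Notice: 45 days given; 45 required. Satisfied.
Quorum: 50% of 4,247 = 2,123.50, rounded up to 2,124; 2,126 present. Satisfied.
Vote: requires two-thirds of the votes cast (2,126 − 249 abstaining = 1,877); 2/3 of 1877 = 1251.33, rounded up to 1252, so 1,252 needed; 1,251 in favor. Not satisfied.

Invalid — vote requirement not satisfied.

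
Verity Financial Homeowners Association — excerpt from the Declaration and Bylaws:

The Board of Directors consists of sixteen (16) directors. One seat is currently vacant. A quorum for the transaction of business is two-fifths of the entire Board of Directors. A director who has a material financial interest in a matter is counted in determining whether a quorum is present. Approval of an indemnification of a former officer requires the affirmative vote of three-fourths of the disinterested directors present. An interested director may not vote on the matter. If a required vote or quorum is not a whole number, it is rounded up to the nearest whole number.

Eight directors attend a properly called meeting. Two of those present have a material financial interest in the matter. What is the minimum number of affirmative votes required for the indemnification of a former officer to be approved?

5

The indemnification of a former officer requires three-fourths of the disinterested directors present (8 − 2 = 6).
3/4 of 6 = 4.50, rounded up to 5.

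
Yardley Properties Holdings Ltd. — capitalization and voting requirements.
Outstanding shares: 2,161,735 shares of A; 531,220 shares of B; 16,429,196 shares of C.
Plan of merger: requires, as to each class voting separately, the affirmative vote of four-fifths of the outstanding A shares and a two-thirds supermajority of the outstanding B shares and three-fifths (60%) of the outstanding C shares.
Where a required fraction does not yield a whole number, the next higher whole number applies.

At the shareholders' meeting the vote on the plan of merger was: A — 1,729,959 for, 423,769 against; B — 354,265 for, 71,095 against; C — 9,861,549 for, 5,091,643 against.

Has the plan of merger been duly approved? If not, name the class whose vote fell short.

Approved — every class gave the required vote.

A: 4/5 of 2161735 = 1729388; 1,729,388 required, 1,729,959 in favor — approved.
B: 2/3 of 531220 = 354146.67, rounded up to 354147; 354,147 required, 354,265 in favor — approved.
C: 3/5 of 16429196 = 9857517.60, rounded up to 9857518; 9,857,518 required, 9,861,549 in favor — approved.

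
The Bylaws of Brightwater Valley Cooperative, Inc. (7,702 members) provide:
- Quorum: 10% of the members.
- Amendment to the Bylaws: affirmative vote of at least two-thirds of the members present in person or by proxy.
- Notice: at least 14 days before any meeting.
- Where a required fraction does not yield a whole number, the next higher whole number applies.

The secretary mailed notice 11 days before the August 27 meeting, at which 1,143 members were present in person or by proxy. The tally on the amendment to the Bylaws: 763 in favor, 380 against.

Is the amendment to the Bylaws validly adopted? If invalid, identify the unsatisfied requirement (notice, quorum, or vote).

Invalid — notice requirement not satisfied.

Notice: 11 days given; 14 required. Not satisfied.
Quorum: 10% of 7,702 = 770.20, rounded up to 771; 1,143 present. Satisfied.
Vote: requires two-thirds of those present (1,143); 2/3 of 1143 = 762, so 762 needed; 763 in favor. Satisfied.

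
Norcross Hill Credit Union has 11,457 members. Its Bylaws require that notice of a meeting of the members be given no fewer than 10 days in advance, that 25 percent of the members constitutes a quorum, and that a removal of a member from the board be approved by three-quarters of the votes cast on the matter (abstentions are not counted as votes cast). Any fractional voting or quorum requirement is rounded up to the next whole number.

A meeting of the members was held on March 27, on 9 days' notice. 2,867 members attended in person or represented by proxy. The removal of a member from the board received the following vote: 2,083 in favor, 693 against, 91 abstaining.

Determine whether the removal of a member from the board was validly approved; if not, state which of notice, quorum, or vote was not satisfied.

Notice: 9 days given; 10 required. Not satisfied.
Quorum: 25% of 11,457 = 2,864.25, rounded up to 2,865; 2,867 present. Satisfied.
Vote: requires three-fourths of the votes cast (2,867 − 91 abstaining = 2,776); 3/4 of 2776 = 2082, so 2,082 needed; 2,083 in favor. Satisfied.

Invalid — notice requirement not satisfied.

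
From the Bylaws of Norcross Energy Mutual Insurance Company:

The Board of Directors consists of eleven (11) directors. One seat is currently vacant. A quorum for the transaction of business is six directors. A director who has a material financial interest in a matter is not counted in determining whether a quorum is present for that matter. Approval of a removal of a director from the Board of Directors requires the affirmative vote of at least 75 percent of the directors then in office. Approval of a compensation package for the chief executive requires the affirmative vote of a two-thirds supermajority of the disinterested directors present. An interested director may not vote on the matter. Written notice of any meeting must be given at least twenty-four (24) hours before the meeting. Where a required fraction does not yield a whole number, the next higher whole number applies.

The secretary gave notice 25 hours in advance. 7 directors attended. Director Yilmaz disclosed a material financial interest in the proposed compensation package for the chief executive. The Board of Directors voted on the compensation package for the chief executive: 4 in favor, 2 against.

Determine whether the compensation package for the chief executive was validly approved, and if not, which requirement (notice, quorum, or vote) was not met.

Valid — all requirements satisfied.

Notice: 25 hours given; 24 required (25 ≥ 24). Satisfied.
Quorum: 7 present, but the 1 interested director does not count, leaving 6. Quorum is 6. Satisfied.
Vote: the compensation package for the chief executive requires two-thirds of the disinterested directors present (7 − 1 = 6). 2/3 of 6 = 4, so 4 affirmative votes are needed; 4 voted in favor. Satisfied.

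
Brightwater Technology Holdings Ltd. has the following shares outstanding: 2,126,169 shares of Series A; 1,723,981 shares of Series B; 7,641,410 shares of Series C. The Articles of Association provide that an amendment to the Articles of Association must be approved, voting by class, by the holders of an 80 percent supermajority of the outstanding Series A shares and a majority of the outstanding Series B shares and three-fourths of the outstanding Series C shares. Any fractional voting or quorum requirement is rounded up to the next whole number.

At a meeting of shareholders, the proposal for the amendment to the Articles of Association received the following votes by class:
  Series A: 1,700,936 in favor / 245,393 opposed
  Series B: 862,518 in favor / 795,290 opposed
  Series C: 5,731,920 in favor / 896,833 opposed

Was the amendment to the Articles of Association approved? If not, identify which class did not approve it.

Approved — every class gave the required vote.

Series A: 4/5 of 2126169 = 1700935.20, rounded up to 1700936; 1,700,936 required, 1,700,936 in favor — approved.
Series B: a majority of 1723981 is 861991; 861,991 required, 862,518 in favor — approved.
Series C: 3/4 of 7641410 = 5731057.50, rounded up to 5731058; 5,731,058 required, 5,731,920 in favor — approved.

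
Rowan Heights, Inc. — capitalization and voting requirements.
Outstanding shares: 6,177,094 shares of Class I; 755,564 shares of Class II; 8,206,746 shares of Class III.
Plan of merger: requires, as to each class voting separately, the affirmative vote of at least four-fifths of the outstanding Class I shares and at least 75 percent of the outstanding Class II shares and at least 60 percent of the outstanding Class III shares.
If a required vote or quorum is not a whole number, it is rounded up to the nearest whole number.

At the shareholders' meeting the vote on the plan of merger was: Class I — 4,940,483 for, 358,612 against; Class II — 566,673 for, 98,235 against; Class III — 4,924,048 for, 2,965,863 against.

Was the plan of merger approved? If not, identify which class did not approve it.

Class I: 4/5 of 6177094 = 4941675.20, rounded up to 4941676; 4,941,676 required, 4,940,483 in favor — not approved.
Class II: 3/4 of 755564 = 566673; 566,673 required, 566,673 in favor — approved.
Class III: 3/5 of 8206746 = 4924047.60, rounded up to 4924048; 4,924,048 required, 4,924,048 in favor — approved.

Not approved — the Class I shares did not give the required vote.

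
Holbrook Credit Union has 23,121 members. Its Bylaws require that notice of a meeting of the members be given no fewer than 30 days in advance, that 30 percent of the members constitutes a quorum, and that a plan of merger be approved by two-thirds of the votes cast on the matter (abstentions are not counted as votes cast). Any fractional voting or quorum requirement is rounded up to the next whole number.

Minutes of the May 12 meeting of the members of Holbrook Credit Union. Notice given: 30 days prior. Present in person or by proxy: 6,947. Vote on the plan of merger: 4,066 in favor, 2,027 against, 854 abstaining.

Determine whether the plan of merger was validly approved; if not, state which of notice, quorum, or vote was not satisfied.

Notice: 30 days given; 30 required. Satisfied.
Quorum: 30% of 23,121 = 6,936.30, rounded up to 6,937; 6,947 present. Satisfied.
Vote: requires two-thirds of the votes cast (6,947 − 854 abstaining = 6,093); 2/3 of 6093 = 4062, so 4,062 needed; 4,066 in favor. Satisfied.

Valid — all requirements satisfied.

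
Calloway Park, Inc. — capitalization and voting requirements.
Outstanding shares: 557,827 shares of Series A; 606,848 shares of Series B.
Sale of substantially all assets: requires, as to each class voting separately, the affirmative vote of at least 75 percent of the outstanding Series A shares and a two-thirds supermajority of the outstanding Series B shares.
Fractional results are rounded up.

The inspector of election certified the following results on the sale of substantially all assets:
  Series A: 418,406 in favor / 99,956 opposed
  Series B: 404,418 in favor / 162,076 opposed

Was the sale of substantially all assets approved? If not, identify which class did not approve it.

Series A: 3/4 of 557827 = 418370.25, rounded up to 418371; 418,371 required, 418,406 in favor — approved.
Series B: 2/3 of 606848 = 404565.33, rounded up to 404566; 404,566 required, 404,418 in favor — not approved.

Not approved — the Series B shares did not give the required vote.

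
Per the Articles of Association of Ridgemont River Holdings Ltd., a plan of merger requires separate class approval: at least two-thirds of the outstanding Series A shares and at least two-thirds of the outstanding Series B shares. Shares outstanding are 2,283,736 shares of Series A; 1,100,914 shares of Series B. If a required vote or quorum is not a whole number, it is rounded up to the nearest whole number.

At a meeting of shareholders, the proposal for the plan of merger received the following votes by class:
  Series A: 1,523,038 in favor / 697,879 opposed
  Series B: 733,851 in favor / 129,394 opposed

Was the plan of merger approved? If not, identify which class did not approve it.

Series A: 2/3 of 2283736 = 1522490.67, rounded up to 1522491; 1,522,491 required, 1,523,038 in favor — approved.
Series B: 2/3 of 1100914 = 733942.67, rounded up to 733943; 733,943 required, 733,851 in favor — not approved.

Not approved — the Series B shares did not give the required vote.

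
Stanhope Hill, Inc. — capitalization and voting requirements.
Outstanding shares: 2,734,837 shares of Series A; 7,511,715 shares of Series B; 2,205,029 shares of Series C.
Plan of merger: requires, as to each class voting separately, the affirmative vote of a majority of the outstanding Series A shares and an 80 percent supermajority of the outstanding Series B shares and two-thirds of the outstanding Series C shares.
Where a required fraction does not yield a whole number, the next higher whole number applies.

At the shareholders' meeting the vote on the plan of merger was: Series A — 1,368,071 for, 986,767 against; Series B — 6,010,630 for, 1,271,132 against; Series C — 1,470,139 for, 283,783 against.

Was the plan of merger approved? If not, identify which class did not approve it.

Approved — every class gave the required vote.

Series A: a majority of 2734837 is 1367419; 1,367,419 required, 1,368,071 in favor — approved.
Series B: 4/5 of 7511715 = 6009372; 6,009,372 required, 6,010,630 in favor — approved.
Series C: 2/3 of 2205029 = 1470019.33, rounded up to 1470020; 1,470,020 required, 1,470,139 in favor — approved.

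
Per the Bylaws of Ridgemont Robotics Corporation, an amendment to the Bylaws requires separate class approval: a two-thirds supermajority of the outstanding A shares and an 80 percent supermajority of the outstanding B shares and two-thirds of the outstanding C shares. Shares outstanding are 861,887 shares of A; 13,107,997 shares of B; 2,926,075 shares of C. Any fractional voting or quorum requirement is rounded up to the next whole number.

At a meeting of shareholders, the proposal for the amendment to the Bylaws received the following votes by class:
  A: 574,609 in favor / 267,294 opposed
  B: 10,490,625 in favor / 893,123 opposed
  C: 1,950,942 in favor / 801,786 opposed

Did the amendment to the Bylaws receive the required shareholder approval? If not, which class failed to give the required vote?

Approved — every class gave the required vote.

A: 2/3 of 861887 = 574591.33, rounded up to 574592; 574,592 required, 574,609 in favor — approved.
B: 4/5 of 13107997 = 10486397.60, rounded up to 10486398; 10,486,398 required, 10,490,625 in favor — approved.
C: 2/3 of 2926075 = 1950716.67, rounded up to 1950717; 1,950,717 required, 1,950,942 in favor — approved.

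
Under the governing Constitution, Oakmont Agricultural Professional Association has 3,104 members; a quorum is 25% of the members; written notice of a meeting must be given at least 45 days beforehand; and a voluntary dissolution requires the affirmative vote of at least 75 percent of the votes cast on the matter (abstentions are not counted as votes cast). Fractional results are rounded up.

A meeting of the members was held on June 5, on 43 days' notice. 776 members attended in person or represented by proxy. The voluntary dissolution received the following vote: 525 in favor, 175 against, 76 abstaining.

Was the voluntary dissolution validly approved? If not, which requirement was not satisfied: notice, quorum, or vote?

Invalid — notice requirement not satisfied.

Notice: 43 days given; 45 required. Not satisfied.
Quorum: 25% of 3,104 = 776; 776 present. Satisfied.
Vote: requires three-fourths of the votes cast (776 − 76 abstaining = 700); 3/4 of 700 = 525, so 525 needed; 525 in favor. Satisfied.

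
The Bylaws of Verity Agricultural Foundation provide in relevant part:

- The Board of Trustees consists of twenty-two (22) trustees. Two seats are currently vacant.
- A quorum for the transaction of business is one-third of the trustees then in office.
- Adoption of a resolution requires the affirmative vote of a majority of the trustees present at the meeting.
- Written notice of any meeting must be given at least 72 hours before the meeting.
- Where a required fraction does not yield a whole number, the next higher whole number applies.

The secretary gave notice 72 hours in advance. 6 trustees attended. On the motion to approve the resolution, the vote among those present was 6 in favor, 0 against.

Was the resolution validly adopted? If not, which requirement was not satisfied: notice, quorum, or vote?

Invalid — quorum requirement not satisfied.

Notice: 72 hours given; 72 required (72 ≥ 72). Satisfied.
Quorum: 6 present; quorum is 7. Not satisfied.
Vote: the resolution requires a majority of the trustees present (6). A majority of 6 is 4, so 4 affirmative votes are needed; 6 voted in favor. Satisfied. (Moot — without a quorum no business can be validly transacted.)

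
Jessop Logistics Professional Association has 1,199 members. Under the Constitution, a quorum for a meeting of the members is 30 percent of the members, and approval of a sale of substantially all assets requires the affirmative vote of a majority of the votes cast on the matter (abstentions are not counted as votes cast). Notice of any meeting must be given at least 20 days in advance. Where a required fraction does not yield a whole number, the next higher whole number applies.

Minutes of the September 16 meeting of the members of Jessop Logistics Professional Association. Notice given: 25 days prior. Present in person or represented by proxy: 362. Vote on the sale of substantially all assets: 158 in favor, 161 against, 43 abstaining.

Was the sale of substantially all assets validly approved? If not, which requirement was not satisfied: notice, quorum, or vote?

Invalid — vote requirement not satisfied.

Notice: 25 days given; 20 required. Satisfied.
Quorum: 30% of 1,199 = 359.70, rounded up to 360; 362 present. Satisfied.
Vote: requires a majority of the votes cast (362 − 43 abstaining = 319); a majority of 319 is 160, so 160 needed; 158 in favor. Not satisfied.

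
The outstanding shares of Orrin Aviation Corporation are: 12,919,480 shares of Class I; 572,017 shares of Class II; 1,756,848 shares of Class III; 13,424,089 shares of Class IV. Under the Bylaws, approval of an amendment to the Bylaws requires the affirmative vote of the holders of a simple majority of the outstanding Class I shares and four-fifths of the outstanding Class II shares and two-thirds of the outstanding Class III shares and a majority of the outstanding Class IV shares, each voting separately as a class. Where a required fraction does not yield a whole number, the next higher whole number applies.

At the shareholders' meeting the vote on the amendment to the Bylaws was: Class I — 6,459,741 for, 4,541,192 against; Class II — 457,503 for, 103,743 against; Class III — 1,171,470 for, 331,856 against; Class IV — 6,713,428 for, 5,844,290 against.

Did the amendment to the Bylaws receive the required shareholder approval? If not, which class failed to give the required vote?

Class I: a majority of 12919480 is 6459741; 6,459,741 required, 6,459,741 in favor — approved.
Class II: 4/5 of 572017 = 457613.60, rounded up to 457614; 457,614 required, 457,503 in favor — not approved.
Class III: 2/3 of 1756848 = 1171232; 1,171,232 required, 1,171,470 in favor — approved.
Class IV: a majority of 13424089 is 6712045; 6,712,045 required, 6,713,428 in favor — approved.

Not approved — the Class II shares did not give the required vote.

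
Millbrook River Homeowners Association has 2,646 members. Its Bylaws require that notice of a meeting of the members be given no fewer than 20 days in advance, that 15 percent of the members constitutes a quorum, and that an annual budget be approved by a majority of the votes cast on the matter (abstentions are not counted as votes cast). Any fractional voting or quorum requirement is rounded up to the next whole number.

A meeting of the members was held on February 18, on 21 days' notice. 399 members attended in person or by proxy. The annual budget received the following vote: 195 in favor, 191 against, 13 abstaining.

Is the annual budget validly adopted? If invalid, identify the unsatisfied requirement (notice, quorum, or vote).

Notice: 21 days given; 20 required. Satisfied.
Quorum: 15% of 2,646 = 396.90, rounded up to 397; 399 present. Satisfied.
Vote: requires a majority of the votes cast (399 − 13 abstaining = 386); a majority of 386 is 194, so 194 needed; 195 in favor. Satisfied.

Valid — all requirements satisfied.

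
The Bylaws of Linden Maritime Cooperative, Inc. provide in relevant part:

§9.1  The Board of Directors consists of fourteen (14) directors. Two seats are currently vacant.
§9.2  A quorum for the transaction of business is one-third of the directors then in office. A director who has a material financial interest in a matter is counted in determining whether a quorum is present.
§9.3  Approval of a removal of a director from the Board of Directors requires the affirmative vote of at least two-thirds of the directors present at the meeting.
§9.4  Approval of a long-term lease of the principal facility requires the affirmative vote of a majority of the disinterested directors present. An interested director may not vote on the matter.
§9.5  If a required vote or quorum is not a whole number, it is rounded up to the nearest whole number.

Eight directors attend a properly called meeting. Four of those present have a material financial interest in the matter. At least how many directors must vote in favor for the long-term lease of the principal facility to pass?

The long-term lease of the principal facility requires a majority of the disinterested directors present (8 − 4 = 4).
A majority of 4 is 3.

3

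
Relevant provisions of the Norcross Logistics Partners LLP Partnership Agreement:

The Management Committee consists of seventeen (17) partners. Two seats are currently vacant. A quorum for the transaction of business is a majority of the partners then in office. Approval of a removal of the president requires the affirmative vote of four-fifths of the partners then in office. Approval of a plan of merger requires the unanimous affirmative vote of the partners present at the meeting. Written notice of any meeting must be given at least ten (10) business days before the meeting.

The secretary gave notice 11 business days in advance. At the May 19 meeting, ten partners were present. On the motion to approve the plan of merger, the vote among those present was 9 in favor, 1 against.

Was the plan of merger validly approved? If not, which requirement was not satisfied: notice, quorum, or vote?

Invalid — vote requirement not satisfied.

Notice: 11 business days given; 10 required (11 ≥ 10). Satisfied.
Quorum: 10 present; quorum is 8. Satisfied.
Vote: the plan of merger requires the unanimous vote of the partners present (10). Unanimous means all 10, so 10 affirmative votes are needed; 9 voted in favor. Not satisfied.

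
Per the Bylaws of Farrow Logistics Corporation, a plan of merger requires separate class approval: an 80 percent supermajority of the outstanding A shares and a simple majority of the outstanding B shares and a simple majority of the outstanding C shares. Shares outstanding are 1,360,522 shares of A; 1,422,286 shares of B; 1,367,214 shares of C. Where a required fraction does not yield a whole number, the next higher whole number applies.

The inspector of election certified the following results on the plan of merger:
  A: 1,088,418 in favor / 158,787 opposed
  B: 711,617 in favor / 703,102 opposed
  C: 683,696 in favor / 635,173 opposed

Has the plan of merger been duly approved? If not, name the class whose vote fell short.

A: 4/5 of 1360522 = 1088417.60, rounded up to 1088418; 1,088,418 required, 1,088,418 in favor — approved.
B: a majority of 1422286 is 711144; 711,144 required, 711,617 in favor — approved.
C: a majority of 1367214 is 683608; 683,608 required, 683,696 in favor — approved.

Approved — every class gave the required vote.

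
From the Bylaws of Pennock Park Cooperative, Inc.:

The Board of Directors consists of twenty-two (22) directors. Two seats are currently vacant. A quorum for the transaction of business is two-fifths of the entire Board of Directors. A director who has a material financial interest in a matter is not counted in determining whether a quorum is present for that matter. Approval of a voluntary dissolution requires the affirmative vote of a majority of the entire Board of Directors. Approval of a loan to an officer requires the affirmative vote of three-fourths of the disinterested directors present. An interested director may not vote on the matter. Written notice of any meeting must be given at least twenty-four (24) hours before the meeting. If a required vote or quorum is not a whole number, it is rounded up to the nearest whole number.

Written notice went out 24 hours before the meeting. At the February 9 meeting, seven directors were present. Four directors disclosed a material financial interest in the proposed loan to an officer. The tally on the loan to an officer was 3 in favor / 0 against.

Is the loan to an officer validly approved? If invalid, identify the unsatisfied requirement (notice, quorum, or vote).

Invalid — quorum requirement not satisfied.

Notice: 24 hours given; 24 required (24 ≥ 24). Satisfied.
Quorum: 7 present, but the 4 interested directors do not count, leaving 3. Quorum is 9. Not satisfied.
Vote: the loan to an officer requires three-fourths of the disinterested directors present (7 − 4 = 3). 3/4 of 3 = 2.25, rounded up to 3, so 3 affirmative votes are needed; 3 voted in favor. Satisfied. (Moot — without a quorum no business can be validly transacted.)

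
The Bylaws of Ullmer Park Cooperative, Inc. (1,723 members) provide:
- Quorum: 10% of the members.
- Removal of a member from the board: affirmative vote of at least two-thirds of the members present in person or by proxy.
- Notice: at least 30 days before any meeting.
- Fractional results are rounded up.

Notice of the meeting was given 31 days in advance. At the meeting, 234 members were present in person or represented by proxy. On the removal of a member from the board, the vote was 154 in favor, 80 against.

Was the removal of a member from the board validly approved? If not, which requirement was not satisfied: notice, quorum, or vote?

Notice: 31 days given; 30 required. Satisfied.
Quorum: 10% of 1,723 = 172.30, rounded up to 173; 234 present. Satisfied.
Vote: requires two-thirds of those present (234); 2/3 of 234 = 156, so 156 needed; 154 in favor. Not satisfied.

Invalid — vote requirement not satisfied.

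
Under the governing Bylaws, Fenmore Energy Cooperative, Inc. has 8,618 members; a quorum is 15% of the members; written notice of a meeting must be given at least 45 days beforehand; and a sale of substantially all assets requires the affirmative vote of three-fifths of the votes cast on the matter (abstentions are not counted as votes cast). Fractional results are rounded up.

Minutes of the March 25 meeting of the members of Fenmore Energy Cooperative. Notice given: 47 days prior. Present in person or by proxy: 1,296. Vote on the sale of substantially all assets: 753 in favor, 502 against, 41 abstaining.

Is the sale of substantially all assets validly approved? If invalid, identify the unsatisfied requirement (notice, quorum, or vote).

Notice: 47 days given; 45 required. Satisfied.
Quorum: 15% of 8,618 = 1,292.70, rounded up to 1,293; 1,296 present. Satisfied.
Vote: requires three-fifths of the votes cast (1,296 − 41 abstaining = 1,255); 3/5 of 1255 = 753, so 753 needed; 753 in favor. Satisfied.

Valid — all requirements satisfied.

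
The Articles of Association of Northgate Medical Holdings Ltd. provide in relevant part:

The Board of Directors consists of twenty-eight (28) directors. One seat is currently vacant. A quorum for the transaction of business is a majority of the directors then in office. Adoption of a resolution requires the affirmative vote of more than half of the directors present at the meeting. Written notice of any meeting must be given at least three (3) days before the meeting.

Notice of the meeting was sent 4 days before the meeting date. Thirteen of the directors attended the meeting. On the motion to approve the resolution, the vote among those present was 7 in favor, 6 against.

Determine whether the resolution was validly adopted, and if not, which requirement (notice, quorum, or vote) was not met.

Invalid — quorum requirement not satisfied.

Notice: 4 days given; 3 required (4 ≥ 3). Satisfied.
Quorum: 13 present; quorum is 14. Not satisfied.
Vote: the resolution requires a majority of the directors present (13). A majority of 13 is 7, so 7 affirmative votes are needed; 7 voted in favor. Satisfied. (Moot — without a quorum no business can be validly transacted.)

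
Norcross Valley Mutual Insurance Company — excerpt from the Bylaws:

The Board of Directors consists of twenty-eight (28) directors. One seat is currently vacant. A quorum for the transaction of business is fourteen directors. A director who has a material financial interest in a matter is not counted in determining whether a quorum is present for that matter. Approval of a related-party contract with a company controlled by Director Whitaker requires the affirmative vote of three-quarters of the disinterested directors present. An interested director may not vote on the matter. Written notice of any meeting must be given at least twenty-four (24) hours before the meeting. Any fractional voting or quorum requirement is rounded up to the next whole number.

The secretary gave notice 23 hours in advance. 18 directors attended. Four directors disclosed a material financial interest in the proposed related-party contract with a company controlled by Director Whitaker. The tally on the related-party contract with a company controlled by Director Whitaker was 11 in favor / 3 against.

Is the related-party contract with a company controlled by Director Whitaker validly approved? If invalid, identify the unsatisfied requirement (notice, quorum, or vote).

Notice: 23 hours given; 24 required (23 < 24). Not satisfied.
Quorum: 18 present, but the 4 interested directors do not count, leaving 14. Quorum is 14. Satisfied.
Vote: the related-party contract with a company controlled by Director Whitaker requires three-fourths of the disinterested directors present (18 − 4 = 14). 3/4 of 14 = 10.50, rounded up to 11, so 11 affirmative votes are needed; 11 voted in favor. Satisfied.

Invalid — notice requirement not satisfied.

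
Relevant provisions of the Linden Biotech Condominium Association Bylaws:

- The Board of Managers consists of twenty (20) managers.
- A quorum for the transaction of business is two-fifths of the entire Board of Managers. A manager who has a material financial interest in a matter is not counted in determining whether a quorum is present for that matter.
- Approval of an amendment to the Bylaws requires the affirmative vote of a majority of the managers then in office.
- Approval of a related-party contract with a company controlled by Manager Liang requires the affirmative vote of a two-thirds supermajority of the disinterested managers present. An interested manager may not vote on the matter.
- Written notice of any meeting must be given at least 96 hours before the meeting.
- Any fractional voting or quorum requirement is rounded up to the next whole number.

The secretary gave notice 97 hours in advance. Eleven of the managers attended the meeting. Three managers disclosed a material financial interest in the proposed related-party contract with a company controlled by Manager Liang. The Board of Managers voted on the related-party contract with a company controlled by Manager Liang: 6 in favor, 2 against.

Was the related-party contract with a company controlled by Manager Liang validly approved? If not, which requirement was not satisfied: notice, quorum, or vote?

Valid — all requirements satisfied.

Notice: 97 hours given; 96 required (97 ≥ 96). Satisfied.
Quorum: 11 present, but the 3 interested managers do not count, leaving 8. Quorum is 8. Satisfied.
Vote: the related-party contract with a company controlled by Manager Liang requires two-thirds of the disinterested managers present (11 − 3 = 8). 2/3 of 8 = 5.33, rounded up to 6, so 6 affirmative votes are needed; 6 voted in favor. Satisfied.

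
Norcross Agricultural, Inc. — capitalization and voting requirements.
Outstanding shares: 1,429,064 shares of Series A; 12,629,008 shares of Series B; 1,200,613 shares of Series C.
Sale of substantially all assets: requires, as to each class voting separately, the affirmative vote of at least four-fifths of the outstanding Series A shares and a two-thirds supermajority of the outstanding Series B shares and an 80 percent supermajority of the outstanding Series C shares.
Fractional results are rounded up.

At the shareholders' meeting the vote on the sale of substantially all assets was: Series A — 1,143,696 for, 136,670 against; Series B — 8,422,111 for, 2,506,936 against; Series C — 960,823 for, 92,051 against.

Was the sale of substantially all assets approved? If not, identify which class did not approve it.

Series A: 4/5 of 1429064 = 1143251.20, rounded up to 1143252; 1,143,252 required, 1,143,696 in favor — approved.
Series B: 2/3 of 12629008 = 8419338.67, rounded up to 8419339; 8,419,339 required, 8,422,111 in favor — approved.
Series C: 4/5 of 1200613 = 960490.40, rounded up to 960491; 960,491 required, 960,823 in favor — approved.

Approved — every class gave the required vote.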